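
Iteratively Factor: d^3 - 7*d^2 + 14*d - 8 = (d - 4)*(d^2 - 3*d + 2) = (d - 4)*(d - 2)*(d - 1)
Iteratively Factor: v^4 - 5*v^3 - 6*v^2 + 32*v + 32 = (v - 4)*(v^3 - v^2 - 10*v - 8) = (v - 4)*(v + 2)*(v^2 - 3*v - 4) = (v - 4)^2*(v + 2)*(v + 1)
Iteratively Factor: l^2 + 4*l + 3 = (l + 1)*(l + 3)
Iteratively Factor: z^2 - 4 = (z - 2)*(z + 2)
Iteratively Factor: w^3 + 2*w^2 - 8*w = (w - 2)*(w^2 + 4*w) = (w - 2)*(w + 4)*(w)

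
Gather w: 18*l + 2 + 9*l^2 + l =9*l^2 + 19*l + 2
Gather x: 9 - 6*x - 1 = 8 - 6*x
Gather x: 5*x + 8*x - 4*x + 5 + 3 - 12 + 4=9*x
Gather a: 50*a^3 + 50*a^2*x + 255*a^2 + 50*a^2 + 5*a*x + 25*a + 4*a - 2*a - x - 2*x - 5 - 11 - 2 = 50*a^3 + a^2*(50*x + 305) + a*(5*x + 27) - 3*x - 18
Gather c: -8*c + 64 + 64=128 - 8*c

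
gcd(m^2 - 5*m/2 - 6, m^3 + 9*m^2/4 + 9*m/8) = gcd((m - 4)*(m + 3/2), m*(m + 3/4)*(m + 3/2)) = m + 3/2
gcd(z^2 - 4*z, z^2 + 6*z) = z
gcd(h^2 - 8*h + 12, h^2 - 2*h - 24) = h - 6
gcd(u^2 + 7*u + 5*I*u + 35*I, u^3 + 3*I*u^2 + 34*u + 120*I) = u + 5*I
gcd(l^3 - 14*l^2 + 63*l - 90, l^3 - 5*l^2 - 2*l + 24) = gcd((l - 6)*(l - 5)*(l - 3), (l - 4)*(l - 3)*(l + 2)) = l - 3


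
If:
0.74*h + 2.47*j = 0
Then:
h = -3.33783783783784*j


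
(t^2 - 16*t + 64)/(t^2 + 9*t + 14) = (t^2 - 16*t + 64)/(t^2 + 9*t + 14)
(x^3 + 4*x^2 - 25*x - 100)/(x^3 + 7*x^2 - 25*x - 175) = (x + 4)/(x + 7)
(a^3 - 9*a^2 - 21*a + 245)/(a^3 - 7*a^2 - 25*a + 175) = (a - 7)/(a - 5)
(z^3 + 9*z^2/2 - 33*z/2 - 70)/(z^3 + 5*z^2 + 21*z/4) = 2*(z^2 + z - 20)/(z*(2*z + 3))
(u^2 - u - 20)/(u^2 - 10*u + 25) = (u + 4)/(u - 5)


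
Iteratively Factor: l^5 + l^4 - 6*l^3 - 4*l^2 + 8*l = (l - 2)*(l^4 + 3*l^3 - 4*l) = (l - 2)*(l - 1)*(l^3 + 4*l^2 + 4*l) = l*(l - 2)*(l - 1)*(l^2 + 4*l + 4) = l*(l - 2)*(l - 1)*(l + 2)*(l + 2)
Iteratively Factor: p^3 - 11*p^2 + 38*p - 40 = (p - 2)*(p^2 - 9*p + 20) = (p - 4)*(p - 2)*(p - 5)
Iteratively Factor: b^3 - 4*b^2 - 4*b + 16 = (b - 2)*(b^2 - 2*b - 8) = (b - 2)*(b + 2)*(b - 4)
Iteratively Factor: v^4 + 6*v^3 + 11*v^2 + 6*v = (v + 2)*(v^3 + 4*v^2 + 3*v) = (v + 2)*(v + 3)*(v^2 + v) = (v + 1)*(v + 2)*(v + 3)*(v)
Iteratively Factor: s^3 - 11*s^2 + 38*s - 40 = (s - 5)*(s^2 - 6*s + 8) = (s - 5)*(s - 2)*(s - 4)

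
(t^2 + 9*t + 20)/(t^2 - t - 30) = (t + 4)/(t - 6)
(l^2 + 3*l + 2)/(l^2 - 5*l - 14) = (l + 1)/(l - 7)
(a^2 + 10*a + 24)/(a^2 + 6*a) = (a + 4)/a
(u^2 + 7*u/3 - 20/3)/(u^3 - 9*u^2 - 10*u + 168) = (u - 5/3)/(u^2 - 13*u + 42)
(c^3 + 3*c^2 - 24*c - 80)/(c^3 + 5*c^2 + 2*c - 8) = (c^2 - c - 20)/(c^2 + c - 2)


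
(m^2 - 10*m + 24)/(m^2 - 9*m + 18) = (m - 4)/(m - 3)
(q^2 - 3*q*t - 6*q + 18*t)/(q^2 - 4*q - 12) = (q - 3*t)/(q + 2)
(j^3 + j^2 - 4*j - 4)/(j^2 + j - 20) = (j^3 + j^2 - 4*j - 4)/(j^2 + j - 20)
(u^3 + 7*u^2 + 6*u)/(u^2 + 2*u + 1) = u*(u + 6)/(u + 1)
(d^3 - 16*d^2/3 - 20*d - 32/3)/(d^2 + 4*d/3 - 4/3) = (3*d^2 - 22*d - 16)/(3*d - 2)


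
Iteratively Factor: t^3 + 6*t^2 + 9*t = (t + 3)*(t^2 + 3*t) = (t + 3)^2*(t)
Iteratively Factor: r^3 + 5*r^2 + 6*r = (r + 3)*(r^2 + 2*r) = r*(r + 3)*(r + 2)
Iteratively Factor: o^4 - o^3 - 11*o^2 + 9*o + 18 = (o - 2)*(o^3 + o^2 - 9*o - 9) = (o - 3)*(o - 2)*(o^2 + 4*o + 3) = (o - 3)*(o - 2)*(o + 3)*(o + 1)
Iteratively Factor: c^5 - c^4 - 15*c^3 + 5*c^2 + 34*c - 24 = (c - 1)*(c^4 - 15*c^2 - 10*c + 24) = (c - 1)*(c + 2)*(c^3 - 2*c^2 - 11*c + 12) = (c - 4)*(c - 1)*(c + 2)*(c^2 + 2*c - 3) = (c - 4)*(c - 1)*(c + 2)*(c + 3)*(c - 1)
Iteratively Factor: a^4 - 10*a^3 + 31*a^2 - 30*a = (a)*(a^3 - 10*a^2 + 31*a - 30) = a*(a - 3)*(a^2 - 7*a + 10) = a*(a - 5)*(a - 3)*(a - 2)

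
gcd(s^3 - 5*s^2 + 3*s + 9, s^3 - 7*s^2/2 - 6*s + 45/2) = s^2 - 6*s + 9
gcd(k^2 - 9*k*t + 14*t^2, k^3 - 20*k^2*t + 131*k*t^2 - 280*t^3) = -k + 7*t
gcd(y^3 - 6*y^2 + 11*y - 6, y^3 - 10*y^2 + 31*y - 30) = y^2 - 5*y + 6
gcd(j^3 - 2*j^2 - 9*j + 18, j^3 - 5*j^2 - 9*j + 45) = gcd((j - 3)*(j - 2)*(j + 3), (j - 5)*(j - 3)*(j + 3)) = j^2 - 9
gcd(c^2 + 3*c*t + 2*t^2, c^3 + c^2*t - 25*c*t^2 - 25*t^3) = c + t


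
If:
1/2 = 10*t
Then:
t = 1/20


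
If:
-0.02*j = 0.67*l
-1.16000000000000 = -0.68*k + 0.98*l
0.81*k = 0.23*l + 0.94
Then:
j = 15.79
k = 1.03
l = -0.47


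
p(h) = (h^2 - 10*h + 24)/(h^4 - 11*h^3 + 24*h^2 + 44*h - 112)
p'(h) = (2*h - 10)/(h^4 - 11*h^3 + 24*h^2 + 44*h - 112) + (h^2 - 10*h + 24)*(-4*h^3 + 33*h^2 - 48*h - 44)/(h^4 - 11*h^3 + 24*h^2 + 44*h - 112)^2 = (-2*h^3 + 25*h^2 - 84*h + 4)/(h^6 - 14*h^5 + 41*h^4 + 112*h^3 - 376*h^2 - 224*h + 784)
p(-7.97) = 0.02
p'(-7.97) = 0.00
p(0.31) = -0.22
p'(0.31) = -0.03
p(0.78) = -0.25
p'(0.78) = -0.11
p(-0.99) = -0.29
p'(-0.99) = 0.20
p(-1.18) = -0.34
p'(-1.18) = 0.31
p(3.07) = 0.14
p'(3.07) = -0.17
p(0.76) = -0.25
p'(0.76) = -0.10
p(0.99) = -0.28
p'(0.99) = -0.17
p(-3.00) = 0.18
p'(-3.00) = 0.21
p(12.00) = 0.01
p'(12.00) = 0.00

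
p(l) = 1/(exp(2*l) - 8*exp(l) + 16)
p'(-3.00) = 0.00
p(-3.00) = 0.06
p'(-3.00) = 0.00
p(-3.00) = 0.06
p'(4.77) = -0.00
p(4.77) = 0.00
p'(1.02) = 3.00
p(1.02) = 0.66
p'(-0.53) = 0.03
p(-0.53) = 0.09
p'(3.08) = -0.01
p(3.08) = 0.00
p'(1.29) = 146.73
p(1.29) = 7.42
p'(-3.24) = 0.00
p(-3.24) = 0.06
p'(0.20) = 0.11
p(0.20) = 0.13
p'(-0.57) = 0.03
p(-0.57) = 0.08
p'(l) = (-2*exp(2*l) + 8*exp(l))/(exp(2*l) - 8*exp(l) + 16)^2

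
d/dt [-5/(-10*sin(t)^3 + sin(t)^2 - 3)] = 10*(1 - 15*sin(t))*sin(t)*cos(t)/(10*sin(t)^3 - sin(t)^2 + 3)^2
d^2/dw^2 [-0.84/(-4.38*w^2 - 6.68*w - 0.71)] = (-32.229792*w^2 - 49.154112*w + 0.84*(8.76*w + 6.68)*(17.52*w + 13.36) - 5.224464)/(4.38*w^2 + 6.68*w + 0.71)^3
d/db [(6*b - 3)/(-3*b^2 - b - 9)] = 3*(6*b^2 - 6*b - 19)/(9*b^4 + 6*b^3 + 55*b^2 + 18*b + 81)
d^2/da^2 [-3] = 0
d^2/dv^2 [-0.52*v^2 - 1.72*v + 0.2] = -1.04000000000000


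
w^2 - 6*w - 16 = (w - 8)*(w + 2)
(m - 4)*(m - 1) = m^2 - 5*m + 4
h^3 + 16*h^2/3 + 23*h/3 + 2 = (h + 1/3)*(h + 2)*(h + 3)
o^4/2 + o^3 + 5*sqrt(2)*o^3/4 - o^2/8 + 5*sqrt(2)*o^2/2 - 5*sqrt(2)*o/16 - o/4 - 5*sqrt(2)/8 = (o/2 + 1)*(o - 1/2)*(o + 1/2)*(o + 5*sqrt(2)/2)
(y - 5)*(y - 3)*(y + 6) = y^3 - 2*y^2 - 33*y + 90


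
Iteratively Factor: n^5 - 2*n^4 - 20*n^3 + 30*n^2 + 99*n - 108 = (n - 1)*(n^4 - n^3 - 21*n^2 + 9*n + 108) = (n - 3)*(n - 1)*(n^3 + 2*n^2 - 15*n - 36) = (n - 3)*(n - 1)*(n + 3)*(n^2 - n - 12) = (n - 3)*(n - 1)*(n + 3)^2*(n - 4)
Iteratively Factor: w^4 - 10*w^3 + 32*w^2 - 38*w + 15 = (w - 5)*(w^3 - 5*w^2 + 7*w - 3) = (w - 5)*(w - 1)*(w^2 - 4*w + 3) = (w - 5)*(w - 3)*(w - 1)*(w - 1)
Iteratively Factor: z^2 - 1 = (z + 1)*(z - 1)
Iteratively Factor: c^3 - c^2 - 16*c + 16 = (c + 4)*(c^2 - 5*c + 4) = (c - 1)*(c + 4)*(c - 4)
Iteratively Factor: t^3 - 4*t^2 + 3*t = (t)*(t^2 - 4*t + 3) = t*(t - 3)*(t - 1)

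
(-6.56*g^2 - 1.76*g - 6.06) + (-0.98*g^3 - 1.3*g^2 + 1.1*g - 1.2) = -0.98*g^3 - 7.86*g^2 - 0.66*g - 7.26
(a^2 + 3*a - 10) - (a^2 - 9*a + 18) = 12*a - 28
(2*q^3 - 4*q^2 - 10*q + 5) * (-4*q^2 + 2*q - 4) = -8*q^5 + 20*q^4 + 24*q^3 - 24*q^2 + 50*q - 20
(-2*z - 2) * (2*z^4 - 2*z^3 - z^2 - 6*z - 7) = -4*z^5 + 6*z^3 + 14*z^2 + 26*z + 14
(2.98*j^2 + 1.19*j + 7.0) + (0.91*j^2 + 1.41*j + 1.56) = 3.89*j^2 + 2.6*j + 8.56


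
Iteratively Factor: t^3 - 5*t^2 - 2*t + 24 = (t - 4)*(t^2 - t - 6) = (t - 4)*(t + 2)*(t - 3)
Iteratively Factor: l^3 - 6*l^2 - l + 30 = (l - 5)*(l^2 - l - 6) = (l - 5)*(l + 2)*(l - 3)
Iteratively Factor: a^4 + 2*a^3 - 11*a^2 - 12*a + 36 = (a - 2)*(a^3 + 4*a^2 - 3*a - 18) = (a - 2)^2*(a^2 + 6*a + 9) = (a - 2)^2*(a + 3)*(a + 3)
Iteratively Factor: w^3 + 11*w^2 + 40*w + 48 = (w + 4)*(w^2 + 7*w + 12) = (w + 4)^2*(w + 3)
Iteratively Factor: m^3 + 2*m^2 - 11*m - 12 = (m - 3)*(m^2 + 5*m + 4) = (m - 3)*(m + 1)*(m + 4)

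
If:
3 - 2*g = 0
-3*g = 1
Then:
No Solution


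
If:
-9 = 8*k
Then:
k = -9/8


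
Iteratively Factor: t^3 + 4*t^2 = (t)*(t^2 + 4*t) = t^2*(t + 4)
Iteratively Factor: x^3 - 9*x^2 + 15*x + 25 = (x - 5)*(x^2 - 4*x - 5) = (x - 5)^2*(x + 1)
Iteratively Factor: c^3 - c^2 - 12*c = (c + 3)*(c^2 - 4*c) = c*(c + 3)*(c - 4)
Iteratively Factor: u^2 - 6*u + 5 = (u - 5)*(u - 1)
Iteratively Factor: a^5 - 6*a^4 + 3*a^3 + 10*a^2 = (a - 5)*(a^4 - a^3 - 2*a^2) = (a - 5)*(a - 2)*(a^3 + a^2) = a*(a - 5)*(a - 2)*(a^2 + a) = a*(a - 5)*(a - 2)*(a + 1)*(a)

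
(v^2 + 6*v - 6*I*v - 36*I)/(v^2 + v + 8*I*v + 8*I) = (v^2 + 6*v*(1 - I) - 36*I)/(v^2 + v*(1 + 8*I) + 8*I)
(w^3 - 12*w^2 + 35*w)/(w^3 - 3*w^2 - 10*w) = (w - 7)/(w + 2)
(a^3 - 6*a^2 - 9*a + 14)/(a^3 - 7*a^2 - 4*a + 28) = (a - 1)/(a - 2)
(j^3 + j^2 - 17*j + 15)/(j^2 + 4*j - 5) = j - 3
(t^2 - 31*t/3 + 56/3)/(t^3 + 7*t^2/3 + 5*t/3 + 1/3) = (3*t^2 - 31*t + 56)/(3*t^3 + 7*t^2 + 5*t + 1)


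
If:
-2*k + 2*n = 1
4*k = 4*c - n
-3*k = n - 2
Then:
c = 19/32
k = 3/8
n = 7/8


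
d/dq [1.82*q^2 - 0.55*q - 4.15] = 3.64*q - 0.55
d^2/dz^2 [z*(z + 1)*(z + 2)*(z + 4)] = 12*z^2 + 42*z + 28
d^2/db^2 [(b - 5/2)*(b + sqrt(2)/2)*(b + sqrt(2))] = 6*b - 5 + 3*sqrt(2)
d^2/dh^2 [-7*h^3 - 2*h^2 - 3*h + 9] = -42*h - 4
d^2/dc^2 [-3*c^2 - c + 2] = -6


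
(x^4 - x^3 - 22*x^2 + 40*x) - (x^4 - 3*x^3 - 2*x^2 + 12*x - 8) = 2*x^3 - 20*x^2 + 28*x + 8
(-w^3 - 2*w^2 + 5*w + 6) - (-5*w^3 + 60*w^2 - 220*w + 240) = 4*w^3 - 62*w^2 + 225*w - 234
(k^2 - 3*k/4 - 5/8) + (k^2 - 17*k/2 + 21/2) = 2*k^2 - 37*k/4 + 79/8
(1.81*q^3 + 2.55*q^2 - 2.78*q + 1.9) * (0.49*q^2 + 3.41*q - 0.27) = 0.8869*q^5 + 7.4216*q^4 + 6.8446*q^3 - 9.2373*q^2 + 7.2296*q - 0.513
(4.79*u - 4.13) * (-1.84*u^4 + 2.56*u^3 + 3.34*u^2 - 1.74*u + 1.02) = -8.8136*u^5 + 19.8616*u^4 + 5.4258*u^3 - 22.1288*u^2 + 12.072*u - 4.2126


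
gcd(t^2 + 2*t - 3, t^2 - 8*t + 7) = t - 1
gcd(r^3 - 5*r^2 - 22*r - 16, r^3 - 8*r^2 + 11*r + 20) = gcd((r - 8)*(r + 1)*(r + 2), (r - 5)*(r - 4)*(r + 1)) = r + 1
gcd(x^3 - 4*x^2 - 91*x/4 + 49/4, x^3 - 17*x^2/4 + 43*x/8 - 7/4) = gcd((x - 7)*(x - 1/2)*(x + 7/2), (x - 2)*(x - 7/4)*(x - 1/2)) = x - 1/2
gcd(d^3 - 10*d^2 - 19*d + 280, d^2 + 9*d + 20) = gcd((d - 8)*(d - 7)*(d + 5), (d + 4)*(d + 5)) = d + 5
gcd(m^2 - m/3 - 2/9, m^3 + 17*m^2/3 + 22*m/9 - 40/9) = m - 2/3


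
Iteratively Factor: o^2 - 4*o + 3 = (o - 1)*(o - 3)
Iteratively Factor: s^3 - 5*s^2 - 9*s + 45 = (s - 5)*(s^2 - 9) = (s - 5)*(s - 3)*(s + 3)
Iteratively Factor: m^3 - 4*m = (m)*(m^2 - 4) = m*(m - 2)*(m + 2)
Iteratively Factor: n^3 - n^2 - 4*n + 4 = (n - 1)*(n^2 - 4) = (n - 2)*(n - 1)*(n + 2)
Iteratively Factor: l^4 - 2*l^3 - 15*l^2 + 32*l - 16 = (l + 4)*(l^3 - 6*l^2 + 9*l - 4) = (l - 4)*(l + 4)*(l^2 - 2*l + 1) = (l - 4)*(l - 1)*(l + 4)*(l - 1)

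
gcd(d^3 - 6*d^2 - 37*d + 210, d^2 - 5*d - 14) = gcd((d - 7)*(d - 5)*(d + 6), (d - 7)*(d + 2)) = d - 7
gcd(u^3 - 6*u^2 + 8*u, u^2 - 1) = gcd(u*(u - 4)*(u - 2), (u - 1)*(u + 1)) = 1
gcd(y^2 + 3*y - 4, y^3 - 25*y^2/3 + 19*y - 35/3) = y - 1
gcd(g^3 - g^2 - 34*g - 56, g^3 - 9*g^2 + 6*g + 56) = g^2 - 5*g - 14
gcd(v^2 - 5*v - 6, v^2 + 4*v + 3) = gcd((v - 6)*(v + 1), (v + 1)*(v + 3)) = v + 1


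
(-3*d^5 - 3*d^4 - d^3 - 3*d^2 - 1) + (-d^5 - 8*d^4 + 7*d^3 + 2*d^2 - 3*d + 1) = -4*d^5 - 11*d^4 + 6*d^3 - d^2 - 3*d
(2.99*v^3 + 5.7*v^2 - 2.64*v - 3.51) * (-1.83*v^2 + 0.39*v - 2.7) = -5.4717*v^5 - 9.2649*v^4 - 1.0188*v^3 - 9.9963*v^2 + 5.7591*v + 9.477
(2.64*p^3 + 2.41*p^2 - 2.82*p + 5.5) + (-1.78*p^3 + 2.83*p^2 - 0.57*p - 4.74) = 0.86*p^3 + 5.24*p^2 - 3.39*p + 0.76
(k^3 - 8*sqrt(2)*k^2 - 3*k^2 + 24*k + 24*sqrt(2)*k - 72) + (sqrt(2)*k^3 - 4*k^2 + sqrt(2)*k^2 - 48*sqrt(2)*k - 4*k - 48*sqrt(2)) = k^3 + sqrt(2)*k^3 - 7*sqrt(2)*k^2 - 7*k^2 - 24*sqrt(2)*k + 20*k - 72 - 48*sqrt(2)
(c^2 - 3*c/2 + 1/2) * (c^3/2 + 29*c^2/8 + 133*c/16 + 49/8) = c^5/2 + 23*c^4/8 + 25*c^3/8 - 145*c^2/32 - 161*c/32 + 49/16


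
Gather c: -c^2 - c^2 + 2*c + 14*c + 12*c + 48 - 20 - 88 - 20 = -2*c^2 + 28*c - 80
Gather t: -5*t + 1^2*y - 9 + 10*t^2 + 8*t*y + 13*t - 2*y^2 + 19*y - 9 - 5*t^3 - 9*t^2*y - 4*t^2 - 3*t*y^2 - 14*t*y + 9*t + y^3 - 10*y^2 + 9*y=-5*t^3 + t^2*(6 - 9*y) + t*(-3*y^2 - 6*y + 17) + y^3 - 12*y^2 + 29*y - 18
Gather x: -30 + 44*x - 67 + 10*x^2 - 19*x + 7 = 10*x^2 + 25*x - 90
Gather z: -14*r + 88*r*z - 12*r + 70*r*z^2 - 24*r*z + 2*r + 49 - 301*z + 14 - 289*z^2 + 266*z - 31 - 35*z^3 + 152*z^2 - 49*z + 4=-24*r - 35*z^3 + z^2*(70*r - 137) + z*(64*r - 84) + 36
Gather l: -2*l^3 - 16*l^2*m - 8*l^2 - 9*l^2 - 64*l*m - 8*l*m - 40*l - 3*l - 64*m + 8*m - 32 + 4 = -2*l^3 + l^2*(-16*m - 17) + l*(-72*m - 43) - 56*m - 28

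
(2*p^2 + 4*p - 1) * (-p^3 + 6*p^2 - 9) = -2*p^5 + 8*p^4 + 25*p^3 - 24*p^2 - 36*p + 9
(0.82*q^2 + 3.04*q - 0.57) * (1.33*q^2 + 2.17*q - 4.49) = 1.0906*q^4 + 5.8226*q^3 + 2.1569*q^2 - 14.8865*q + 2.5593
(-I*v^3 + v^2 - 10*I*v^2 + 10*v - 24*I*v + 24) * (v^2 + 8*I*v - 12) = -I*v^5 + 9*v^4 - 10*I*v^4 + 90*v^3 - 4*I*v^3 + 204*v^2 + 200*I*v^2 - 120*v + 480*I*v - 288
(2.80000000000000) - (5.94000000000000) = -3.14000000000000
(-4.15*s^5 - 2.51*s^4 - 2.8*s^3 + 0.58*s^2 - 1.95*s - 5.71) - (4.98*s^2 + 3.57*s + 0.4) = -4.15*s^5 - 2.51*s^4 - 2.8*s^3 - 4.4*s^2 - 5.52*s - 6.11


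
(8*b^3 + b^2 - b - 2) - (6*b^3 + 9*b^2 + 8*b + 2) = 2*b^3 - 8*b^2 - 9*b - 4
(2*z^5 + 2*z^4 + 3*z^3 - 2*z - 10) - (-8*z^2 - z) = 2*z^5 + 2*z^4 + 3*z^3 + 8*z^2 - z - 10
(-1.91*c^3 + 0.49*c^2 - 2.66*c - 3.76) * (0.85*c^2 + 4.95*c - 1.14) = -1.6235*c^5 - 9.038*c^4 + 2.3419*c^3 - 16.9216*c^2 - 15.5796*c + 4.2864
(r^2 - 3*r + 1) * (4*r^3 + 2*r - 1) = 4*r^5 - 12*r^4 + 6*r^3 - 7*r^2 + 5*r - 1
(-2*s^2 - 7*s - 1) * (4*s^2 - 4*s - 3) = -8*s^4 - 20*s^3 + 30*s^2 + 25*s + 3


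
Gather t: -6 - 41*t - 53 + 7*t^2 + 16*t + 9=7*t^2 - 25*t - 50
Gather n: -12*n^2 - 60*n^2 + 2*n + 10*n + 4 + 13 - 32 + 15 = -72*n^2 + 12*n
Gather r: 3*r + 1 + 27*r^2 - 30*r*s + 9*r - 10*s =27*r^2 + r*(12 - 30*s) - 10*s + 1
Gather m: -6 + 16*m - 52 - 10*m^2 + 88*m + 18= -10*m^2 + 104*m - 40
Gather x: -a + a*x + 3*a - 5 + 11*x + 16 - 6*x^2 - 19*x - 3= 2*a - 6*x^2 + x*(a - 8) + 8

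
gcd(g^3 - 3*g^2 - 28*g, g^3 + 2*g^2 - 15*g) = g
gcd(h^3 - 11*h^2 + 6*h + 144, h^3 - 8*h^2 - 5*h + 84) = h + 3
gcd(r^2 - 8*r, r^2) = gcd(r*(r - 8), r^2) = r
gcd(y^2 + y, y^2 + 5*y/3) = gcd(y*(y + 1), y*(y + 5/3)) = y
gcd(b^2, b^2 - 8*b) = b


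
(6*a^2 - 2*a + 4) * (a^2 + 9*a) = 6*a^4 + 52*a^3 - 14*a^2 + 36*a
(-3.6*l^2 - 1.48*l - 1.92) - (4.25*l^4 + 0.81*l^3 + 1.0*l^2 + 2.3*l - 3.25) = -4.25*l^4 - 0.81*l^3 - 4.6*l^2 - 3.78*l + 1.33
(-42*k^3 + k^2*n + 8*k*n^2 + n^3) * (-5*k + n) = 210*k^4 - 47*k^3*n - 39*k^2*n^2 + 3*k*n^3 + n^4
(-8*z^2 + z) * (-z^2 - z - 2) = 8*z^4 + 7*z^3 + 15*z^2 - 2*z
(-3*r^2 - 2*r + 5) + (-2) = -3*r^2 - 2*r + 3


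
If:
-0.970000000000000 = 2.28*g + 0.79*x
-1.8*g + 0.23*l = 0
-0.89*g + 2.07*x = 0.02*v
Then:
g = -0.346491228070175*x - 0.425438596491228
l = -2.7116704805492*x - 3.32951945080092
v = 118.918859649123*x + 18.9320175438597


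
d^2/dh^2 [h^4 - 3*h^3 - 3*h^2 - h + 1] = 12*h^2 - 18*h - 6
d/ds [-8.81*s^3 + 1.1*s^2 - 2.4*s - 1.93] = -26.43*s^2 + 2.2*s - 2.4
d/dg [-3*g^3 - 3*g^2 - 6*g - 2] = -9*g^2 - 6*g - 6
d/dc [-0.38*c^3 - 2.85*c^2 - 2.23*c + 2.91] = -1.14*c^2 - 5.7*c - 2.23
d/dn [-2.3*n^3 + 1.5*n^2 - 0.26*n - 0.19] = -6.9*n^2 + 3.0*n - 0.26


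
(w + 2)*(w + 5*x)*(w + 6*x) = w^3 + 11*w^2*x + 2*w^2 + 30*w*x^2 + 22*w*x + 60*x^2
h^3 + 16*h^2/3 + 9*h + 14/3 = (h + 1)*(h + 2)*(h + 7/3)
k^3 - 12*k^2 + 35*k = k*(k - 7)*(k - 5)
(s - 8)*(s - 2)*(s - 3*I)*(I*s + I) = I*s^4 + 3*s^3 - 9*I*s^3 - 27*s^2 + 6*I*s^2 + 18*s + 16*I*s + 48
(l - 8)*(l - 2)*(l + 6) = l^3 - 4*l^2 - 44*l + 96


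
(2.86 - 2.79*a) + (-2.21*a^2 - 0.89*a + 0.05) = -2.21*a^2 - 3.68*a + 2.91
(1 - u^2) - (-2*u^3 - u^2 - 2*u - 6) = 2*u^3 + 2*u + 7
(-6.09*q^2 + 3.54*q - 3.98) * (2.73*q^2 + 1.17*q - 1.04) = -16.6257*q^4 + 2.5389*q^3 - 0.389999999999999*q^2 - 8.3382*q + 4.1392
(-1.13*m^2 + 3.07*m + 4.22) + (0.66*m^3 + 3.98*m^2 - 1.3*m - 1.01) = 0.66*m^3 + 2.85*m^2 + 1.77*m + 3.21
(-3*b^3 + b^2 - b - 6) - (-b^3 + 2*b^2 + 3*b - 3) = -2*b^3 - b^2 - 4*b - 3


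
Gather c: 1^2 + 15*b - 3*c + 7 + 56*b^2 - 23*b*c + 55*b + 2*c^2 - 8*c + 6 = 56*b^2 + 70*b + 2*c^2 + c*(-23*b - 11) + 14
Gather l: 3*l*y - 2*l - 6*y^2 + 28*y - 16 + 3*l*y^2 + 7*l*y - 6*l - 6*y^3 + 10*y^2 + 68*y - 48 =l*(3*y^2 + 10*y - 8) - 6*y^3 + 4*y^2 + 96*y - 64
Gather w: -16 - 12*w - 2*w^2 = -2*w^2 - 12*w - 16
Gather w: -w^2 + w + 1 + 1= -w^2 + w + 2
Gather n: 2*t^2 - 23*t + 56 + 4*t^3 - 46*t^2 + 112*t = 4*t^3 - 44*t^2 + 89*t + 56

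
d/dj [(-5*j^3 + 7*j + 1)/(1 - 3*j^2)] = (15*j^4 + 6*j^2 + 6*j + 7)/(9*j^4 - 6*j^2 + 1)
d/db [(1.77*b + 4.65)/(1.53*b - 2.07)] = (22.311288 - 16.490952*b)/(1.53*b - 2.07)^3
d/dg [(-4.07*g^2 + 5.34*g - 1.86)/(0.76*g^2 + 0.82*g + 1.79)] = (-7.3958*g^2 - 11.7434*g + 11.0838)/(0.5776*g^4 + 1.2464*g^3 + 3.3932*g^2 + 2.9356*g + 3.2041)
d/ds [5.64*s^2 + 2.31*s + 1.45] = 11.28*s + 2.31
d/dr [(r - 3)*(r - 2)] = 2*r - 5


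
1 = 1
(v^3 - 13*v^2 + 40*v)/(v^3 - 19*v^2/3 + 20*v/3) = 3*(v - 8)/(3*v - 4)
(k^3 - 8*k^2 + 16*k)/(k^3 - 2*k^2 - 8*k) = (k - 4)/(k + 2)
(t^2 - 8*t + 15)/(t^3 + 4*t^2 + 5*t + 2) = (t^2 - 8*t + 15)/(t^3 + 4*t^2 + 5*t + 2)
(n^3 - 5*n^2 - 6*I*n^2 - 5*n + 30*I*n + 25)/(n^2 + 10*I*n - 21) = (n^3 + n^2*(-5 - 6*I) + n*(-5 + 30*I) + 25)/(n^2 + 10*I*n - 21)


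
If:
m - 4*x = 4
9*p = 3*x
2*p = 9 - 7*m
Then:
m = 58/43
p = -19/86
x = -57/86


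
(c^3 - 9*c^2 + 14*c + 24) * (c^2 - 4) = c^5 - 9*c^4 + 10*c^3 + 60*c^2 - 56*c - 96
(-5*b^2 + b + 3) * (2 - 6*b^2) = 30*b^4 - 6*b^3 - 28*b^2 + 2*b + 6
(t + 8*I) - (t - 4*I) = 12*I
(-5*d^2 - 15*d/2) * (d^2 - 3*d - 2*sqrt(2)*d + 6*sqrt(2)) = -5*d^4 + 15*d^3/2 + 10*sqrt(2)*d^3 - 15*sqrt(2)*d^2 + 45*d^2/2 - 45*sqrt(2)*d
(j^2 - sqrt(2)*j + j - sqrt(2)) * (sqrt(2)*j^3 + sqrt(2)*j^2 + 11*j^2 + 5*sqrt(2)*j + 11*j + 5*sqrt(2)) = sqrt(2)*j^5 + 2*sqrt(2)*j^4 + 9*j^4 - 5*sqrt(2)*j^3 + 18*j^3 - 12*sqrt(2)*j^2 - j^2 - 20*j - 6*sqrt(2)*j - 10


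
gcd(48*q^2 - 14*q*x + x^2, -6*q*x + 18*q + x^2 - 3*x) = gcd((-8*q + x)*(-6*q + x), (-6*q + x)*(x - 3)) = -6*q + x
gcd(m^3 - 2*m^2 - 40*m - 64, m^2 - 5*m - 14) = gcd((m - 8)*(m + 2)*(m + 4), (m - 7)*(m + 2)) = m + 2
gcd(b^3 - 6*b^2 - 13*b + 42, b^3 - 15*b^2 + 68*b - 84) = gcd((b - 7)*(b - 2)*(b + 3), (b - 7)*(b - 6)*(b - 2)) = b^2 - 9*b + 14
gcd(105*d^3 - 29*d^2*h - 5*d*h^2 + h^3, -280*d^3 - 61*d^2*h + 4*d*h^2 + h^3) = 5*d + h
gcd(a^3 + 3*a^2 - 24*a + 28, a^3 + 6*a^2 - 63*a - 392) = a + 7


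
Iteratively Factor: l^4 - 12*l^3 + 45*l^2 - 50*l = (l - 2)*(l^3 - 10*l^2 + 25*l) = (l - 5)*(l - 2)*(l^2 - 5*l) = (l - 5)^2*(l - 2)*(l)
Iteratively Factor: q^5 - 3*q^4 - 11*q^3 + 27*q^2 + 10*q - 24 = (q - 4)*(q^4 + q^3 - 7*q^2 - q + 6) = (q - 4)*(q - 2)*(q^3 + 3*q^2 - q - 3) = (q - 4)*(q - 2)*(q - 1)*(q^2 + 4*q + 3) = (q - 4)*(q - 2)*(q - 1)*(q + 3)*(q + 1)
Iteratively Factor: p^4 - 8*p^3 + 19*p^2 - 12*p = (p - 3)*(p^3 - 5*p^2 + 4*p) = p*(p - 3)*(p^2 - 5*p + 4) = p*(p - 4)*(p - 3)*(p - 1)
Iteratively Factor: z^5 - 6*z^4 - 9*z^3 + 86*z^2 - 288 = (z - 4)*(z^4 - 2*z^3 - 17*z^2 + 18*z + 72) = (z - 4)*(z + 2)*(z^3 - 4*z^2 - 9*z + 36) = (z - 4)*(z + 2)*(z + 3)*(z^2 - 7*z + 12) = (z - 4)^2*(z + 2)*(z + 3)*(z - 3)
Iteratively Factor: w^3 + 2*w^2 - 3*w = (w)*(w^2 + 2*w - 3) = w*(w + 3)*(w - 1)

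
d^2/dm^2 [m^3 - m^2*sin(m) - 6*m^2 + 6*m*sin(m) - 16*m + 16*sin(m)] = m^2*sin(m) - 6*m*sin(m) - 4*m*cos(m) + 6*m - 18*sin(m) + 12*cos(m) - 12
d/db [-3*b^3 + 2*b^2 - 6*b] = -9*b^2 + 4*b - 6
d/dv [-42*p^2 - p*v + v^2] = -p + 2*v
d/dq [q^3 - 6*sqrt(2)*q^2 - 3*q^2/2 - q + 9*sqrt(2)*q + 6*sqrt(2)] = 3*q^2 - 12*sqrt(2)*q - 3*q - 1 + 9*sqrt(2)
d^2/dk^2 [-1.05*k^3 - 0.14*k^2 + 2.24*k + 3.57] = -6.3*k - 0.28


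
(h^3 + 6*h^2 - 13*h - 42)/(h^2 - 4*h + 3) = (h^2 + 9*h + 14)/(h - 1)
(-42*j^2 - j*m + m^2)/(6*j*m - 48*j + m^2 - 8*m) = (-7*j + m)/(m - 8)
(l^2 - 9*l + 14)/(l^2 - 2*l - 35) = (l - 2)/(l + 5)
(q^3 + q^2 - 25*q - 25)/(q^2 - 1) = (q^2 - 25)/(q - 1)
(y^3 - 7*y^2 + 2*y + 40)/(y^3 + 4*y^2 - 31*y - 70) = (y - 4)/(y + 7)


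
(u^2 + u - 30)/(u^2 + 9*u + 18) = (u - 5)/(u + 3)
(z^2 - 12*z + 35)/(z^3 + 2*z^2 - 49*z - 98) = (z - 5)/(z^2 + 9*z + 14)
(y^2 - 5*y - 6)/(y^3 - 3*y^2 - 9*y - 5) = (y - 6)/(y^2 - 4*y - 5)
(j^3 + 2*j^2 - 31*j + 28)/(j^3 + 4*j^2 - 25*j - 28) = (j - 1)/(j + 1)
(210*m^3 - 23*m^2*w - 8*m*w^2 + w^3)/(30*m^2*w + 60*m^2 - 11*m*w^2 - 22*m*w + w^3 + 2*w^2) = (-35*m^2 - 2*m*w + w^2)/(-5*m*w - 10*m + w^2 + 2*w)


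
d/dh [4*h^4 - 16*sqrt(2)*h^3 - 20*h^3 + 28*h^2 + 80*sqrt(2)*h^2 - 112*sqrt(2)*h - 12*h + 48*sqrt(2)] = 16*h^3 - 48*sqrt(2)*h^2 - 60*h^2 + 56*h + 160*sqrt(2)*h - 112*sqrt(2) - 12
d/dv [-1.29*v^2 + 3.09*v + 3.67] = 3.09 - 2.58*v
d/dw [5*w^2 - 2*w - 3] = 10*w - 2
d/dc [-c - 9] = -1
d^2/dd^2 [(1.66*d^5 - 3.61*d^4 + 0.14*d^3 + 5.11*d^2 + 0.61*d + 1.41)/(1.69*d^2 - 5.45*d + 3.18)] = (28.446756*d^7 - 265.251922*d^6 + 951.754326*d^5 - 1622.845122*d^4 + 1441.197916*d^3 - 593.237574*d^2 - 89.0959860000001*d + 193.098354)/(4.826809*d^6 - 46.697235*d^5 + 177.838869*d^4 - 337.614965*d^3 + 334.631718*d^2 - 165.33774*d + 32.157432)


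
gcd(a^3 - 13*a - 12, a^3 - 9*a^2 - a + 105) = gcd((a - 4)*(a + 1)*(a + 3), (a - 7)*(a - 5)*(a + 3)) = a + 3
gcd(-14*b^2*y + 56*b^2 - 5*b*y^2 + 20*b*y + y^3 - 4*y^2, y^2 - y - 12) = y - 4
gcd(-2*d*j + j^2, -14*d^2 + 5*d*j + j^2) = 2*d - j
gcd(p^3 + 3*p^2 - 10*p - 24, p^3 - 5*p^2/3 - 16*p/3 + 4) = p^2 - p - 6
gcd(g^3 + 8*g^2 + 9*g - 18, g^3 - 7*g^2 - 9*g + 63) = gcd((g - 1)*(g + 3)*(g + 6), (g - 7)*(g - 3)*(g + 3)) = g + 3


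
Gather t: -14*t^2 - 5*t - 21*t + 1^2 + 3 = -14*t^2 - 26*t + 4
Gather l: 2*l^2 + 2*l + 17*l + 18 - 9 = 2*l^2 + 19*l + 9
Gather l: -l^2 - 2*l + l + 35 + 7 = -l^2 - l + 42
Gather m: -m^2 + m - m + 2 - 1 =1 - m^2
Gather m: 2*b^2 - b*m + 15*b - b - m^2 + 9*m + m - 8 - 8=2*b^2 + 14*b - m^2 + m*(10 - b) - 16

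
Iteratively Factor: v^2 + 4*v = (v)*(v + 4)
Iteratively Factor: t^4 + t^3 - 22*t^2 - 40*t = (t + 4)*(t^3 - 3*t^2 - 10*t) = (t + 2)*(t + 4)*(t^2 - 5*t) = (t - 5)*(t + 2)*(t + 4)*(t)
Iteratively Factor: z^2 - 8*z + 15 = (z - 5)*(z - 3)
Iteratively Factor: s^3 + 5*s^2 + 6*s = (s + 2)*(s^2 + 3*s) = s*(s + 2)*(s + 3)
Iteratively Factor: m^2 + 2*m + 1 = (m + 1)*(m + 1)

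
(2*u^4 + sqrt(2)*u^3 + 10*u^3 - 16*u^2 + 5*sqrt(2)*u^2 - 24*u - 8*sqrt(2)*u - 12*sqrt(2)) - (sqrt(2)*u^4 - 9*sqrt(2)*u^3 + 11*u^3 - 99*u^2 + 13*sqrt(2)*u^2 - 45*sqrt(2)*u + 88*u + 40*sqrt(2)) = -sqrt(2)*u^4 + 2*u^4 - u^3 + 10*sqrt(2)*u^3 - 8*sqrt(2)*u^2 + 83*u^2 - 112*u + 37*sqrt(2)*u - 52*sqrt(2)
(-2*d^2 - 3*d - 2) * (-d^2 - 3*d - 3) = 2*d^4 + 9*d^3 + 17*d^2 + 15*d + 6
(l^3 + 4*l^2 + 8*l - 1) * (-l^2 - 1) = -l^5 - 4*l^4 - 9*l^3 - 3*l^2 - 8*l + 1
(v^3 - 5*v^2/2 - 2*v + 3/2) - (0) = v^3 - 5*v^2/2 - 2*v + 3/2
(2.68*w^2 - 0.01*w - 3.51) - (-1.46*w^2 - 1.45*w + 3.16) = 4.14*w^2 + 1.44*w - 6.67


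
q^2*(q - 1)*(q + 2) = q^4 + q^3 - 2*q^2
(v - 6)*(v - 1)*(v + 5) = v^3 - 2*v^2 - 29*v + 30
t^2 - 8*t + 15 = (t - 5)*(t - 3)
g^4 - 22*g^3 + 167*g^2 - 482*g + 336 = (g - 8)*(g - 7)*(g - 6)*(g - 1)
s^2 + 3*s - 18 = (s - 3)*(s + 6)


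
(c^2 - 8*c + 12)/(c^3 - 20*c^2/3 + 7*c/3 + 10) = 3*(c - 2)/(3*c^2 - 2*c - 5)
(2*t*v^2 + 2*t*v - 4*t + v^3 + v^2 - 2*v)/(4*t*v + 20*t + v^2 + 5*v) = (2*t*v^2 + 2*t*v - 4*t + v^3 + v^2 - 2*v)/(4*t*v + 20*t + v^2 + 5*v)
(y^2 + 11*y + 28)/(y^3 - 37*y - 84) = (y + 7)/(y^2 - 4*y - 21)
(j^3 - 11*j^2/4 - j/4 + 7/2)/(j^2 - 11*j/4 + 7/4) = (j^2 - j - 2)/(j - 1)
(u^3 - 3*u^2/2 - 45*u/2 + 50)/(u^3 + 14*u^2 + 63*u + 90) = (u^2 - 13*u/2 + 10)/(u^2 + 9*u + 18)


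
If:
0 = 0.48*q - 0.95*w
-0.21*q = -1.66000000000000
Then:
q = 7.90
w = 3.99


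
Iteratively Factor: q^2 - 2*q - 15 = (q + 3)*(q - 5)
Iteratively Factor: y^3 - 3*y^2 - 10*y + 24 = (y - 2)*(y^2 - y - 12) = (y - 4)*(y - 2)*(y + 3)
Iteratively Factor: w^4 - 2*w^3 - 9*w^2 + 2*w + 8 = (w + 2)*(w^3 - 4*w^2 - w + 4) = (w + 1)*(w + 2)*(w^2 - 5*w + 4) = (w - 4)*(w + 1)*(w + 2)*(w - 1)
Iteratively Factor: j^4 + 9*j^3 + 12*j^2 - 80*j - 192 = (j + 4)*(j^3 + 5*j^2 - 8*j - 48) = (j + 4)^2*(j^2 + j - 12) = (j - 3)*(j + 4)^2*(j + 4)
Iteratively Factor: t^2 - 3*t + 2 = (t - 2)*(t - 1)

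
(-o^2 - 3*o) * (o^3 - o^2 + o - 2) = -o^5 - 2*o^4 + 2*o^3 - o^2 + 6*o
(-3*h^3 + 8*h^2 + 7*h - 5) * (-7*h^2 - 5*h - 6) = 21*h^5 - 41*h^4 - 71*h^3 - 48*h^2 - 17*h + 30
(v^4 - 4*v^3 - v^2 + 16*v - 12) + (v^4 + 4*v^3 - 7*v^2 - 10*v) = 2*v^4 - 8*v^2 + 6*v - 12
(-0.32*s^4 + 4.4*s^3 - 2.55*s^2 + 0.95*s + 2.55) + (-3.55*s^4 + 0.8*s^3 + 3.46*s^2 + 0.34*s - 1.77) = -3.87*s^4 + 5.2*s^3 + 0.91*s^2 + 1.29*s + 0.78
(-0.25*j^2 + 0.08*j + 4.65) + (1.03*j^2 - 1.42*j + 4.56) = 0.78*j^2 - 1.34*j + 9.21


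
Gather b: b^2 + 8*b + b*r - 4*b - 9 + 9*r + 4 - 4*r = b^2 + b*(r + 4) + 5*r - 5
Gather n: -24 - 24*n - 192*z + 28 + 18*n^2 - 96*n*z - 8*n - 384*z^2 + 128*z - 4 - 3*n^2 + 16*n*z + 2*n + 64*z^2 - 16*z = 15*n^2 + n*(-80*z - 30) - 320*z^2 - 80*z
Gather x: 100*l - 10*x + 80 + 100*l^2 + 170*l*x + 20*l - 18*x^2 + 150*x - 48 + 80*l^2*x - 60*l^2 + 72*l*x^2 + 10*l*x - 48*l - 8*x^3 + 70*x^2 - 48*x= 40*l^2 + 72*l - 8*x^3 + x^2*(72*l + 52) + x*(80*l^2 + 180*l + 92) + 32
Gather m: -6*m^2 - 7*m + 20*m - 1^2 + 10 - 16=-6*m^2 + 13*m - 7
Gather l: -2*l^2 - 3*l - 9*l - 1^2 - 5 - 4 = -2*l^2 - 12*l - 10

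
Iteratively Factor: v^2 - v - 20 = (v + 4)*(v - 5)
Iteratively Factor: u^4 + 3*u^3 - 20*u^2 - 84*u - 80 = (u + 2)*(u^3 + u^2 - 22*u - 40) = (u + 2)*(u + 4)*(u^2 - 3*u - 10) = (u - 5)*(u + 2)*(u + 4)*(u + 2)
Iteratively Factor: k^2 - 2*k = (k)*(k - 2)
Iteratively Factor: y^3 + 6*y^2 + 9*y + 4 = (y + 1)*(y^2 + 5*y + 4) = (y + 1)*(y + 4)*(y + 1)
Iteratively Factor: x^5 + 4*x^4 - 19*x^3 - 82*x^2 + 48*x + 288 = (x - 4)*(x^4 + 8*x^3 + 13*x^2 - 30*x - 72) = (x - 4)*(x - 2)*(x^3 + 10*x^2 + 33*x + 36) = (x - 4)*(x - 2)*(x + 3)*(x^2 + 7*x + 12) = (x - 4)*(x - 2)*(x + 3)^2*(x + 4)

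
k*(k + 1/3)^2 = k^3 + 2*k^2/3 + k/9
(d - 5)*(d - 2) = d^2 - 7*d + 10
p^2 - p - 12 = (p - 4)*(p + 3)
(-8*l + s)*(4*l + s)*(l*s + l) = -32*l^3*s - 32*l^3 - 4*l^2*s^2 - 4*l^2*s + l*s^3 + l*s^2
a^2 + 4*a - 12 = (a - 2)*(a + 6)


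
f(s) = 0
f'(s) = 0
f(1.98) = 0.00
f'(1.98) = 0.00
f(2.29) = 0.00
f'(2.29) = 0.00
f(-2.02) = 0.00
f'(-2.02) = 0.00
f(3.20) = 0.00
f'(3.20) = 0.00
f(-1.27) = 0.00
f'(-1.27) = 0.00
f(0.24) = 0.00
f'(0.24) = 0.00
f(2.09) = 0.00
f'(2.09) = 0.00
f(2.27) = 0.00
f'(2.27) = 0.00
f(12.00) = 0.00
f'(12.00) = 0.00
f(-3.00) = 0.00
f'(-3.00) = 0.00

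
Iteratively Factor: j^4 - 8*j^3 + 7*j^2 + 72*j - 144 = (j - 3)*(j^3 - 5*j^2 - 8*j + 48) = (j - 4)*(j - 3)*(j^2 - j - 12) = (j - 4)^2*(j - 3)*(j + 3)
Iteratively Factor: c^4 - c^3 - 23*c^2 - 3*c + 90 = (c - 5)*(c^3 + 4*c^2 - 3*c - 18) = (c - 5)*(c + 3)*(c^2 + c - 6) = (c - 5)*(c + 3)^2*(c - 2)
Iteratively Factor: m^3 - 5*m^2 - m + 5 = (m - 1)*(m^2 - 4*m - 5) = (m - 5)*(m - 1)*(m + 1)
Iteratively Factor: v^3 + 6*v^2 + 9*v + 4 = (v + 1)*(v^2 + 5*v + 4) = (v + 1)*(v + 4)*(v + 1)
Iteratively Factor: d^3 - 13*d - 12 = (d - 4)*(d^2 + 4*d + 3) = (d - 4)*(d + 1)*(d + 3)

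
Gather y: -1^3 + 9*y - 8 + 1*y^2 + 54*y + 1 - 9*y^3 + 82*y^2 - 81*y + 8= -9*y^3 + 83*y^2 - 18*y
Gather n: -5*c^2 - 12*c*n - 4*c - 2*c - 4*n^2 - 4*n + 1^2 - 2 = -5*c^2 - 6*c - 4*n^2 + n*(-12*c - 4) - 1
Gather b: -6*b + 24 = 24 - 6*b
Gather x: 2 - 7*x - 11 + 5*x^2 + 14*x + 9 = 5*x^2 + 7*x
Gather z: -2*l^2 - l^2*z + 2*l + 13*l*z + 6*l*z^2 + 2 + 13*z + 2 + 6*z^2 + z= -2*l^2 + 2*l + z^2*(6*l + 6) + z*(-l^2 + 13*l + 14) + 4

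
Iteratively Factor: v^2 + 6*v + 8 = (v + 4)*(v + 2)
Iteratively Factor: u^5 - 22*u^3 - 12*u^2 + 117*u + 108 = (u + 1)*(u^4 - u^3 - 21*u^2 + 9*u + 108) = (u + 1)*(u + 3)*(u^3 - 4*u^2 - 9*u + 36) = (u - 4)*(u + 1)*(u + 3)*(u^2 - 9) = (u - 4)*(u - 3)*(u + 1)*(u + 3)*(u + 3)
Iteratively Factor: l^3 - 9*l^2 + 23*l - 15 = (l - 5)*(l^2 - 4*l + 3) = (l - 5)*(l - 3)*(l - 1)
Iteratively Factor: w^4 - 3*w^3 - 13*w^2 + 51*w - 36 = (w - 3)*(w^3 - 13*w + 12) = (w - 3)*(w - 1)*(w^2 + w - 12) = (w - 3)*(w - 1)*(w + 4)*(w - 3)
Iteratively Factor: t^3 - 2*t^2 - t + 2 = (t - 1)*(t^2 - t - 2) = (t - 1)*(t + 1)*(t - 2)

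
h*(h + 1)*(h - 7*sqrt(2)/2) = h^3 - 7*sqrt(2)*h^2/2 + h^2 - 7*sqrt(2)*h/2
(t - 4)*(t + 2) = t^2 - 2*t - 8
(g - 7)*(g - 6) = g^2 - 13*g + 42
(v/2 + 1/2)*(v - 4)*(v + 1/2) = v^3/2 - 5*v^2/4 - 11*v/4 - 1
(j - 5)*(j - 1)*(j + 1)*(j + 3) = j^4 - 2*j^3 - 16*j^2 + 2*j + 15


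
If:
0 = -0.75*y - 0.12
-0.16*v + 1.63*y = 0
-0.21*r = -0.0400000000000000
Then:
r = 0.19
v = -1.63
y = -0.16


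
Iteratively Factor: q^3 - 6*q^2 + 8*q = (q - 4)*(q^2 - 2*q) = (q - 4)*(q - 2)*(q)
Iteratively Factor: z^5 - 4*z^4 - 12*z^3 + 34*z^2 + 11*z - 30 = (z - 5)*(z^4 + z^3 - 7*z^2 - z + 6) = (z - 5)*(z - 2)*(z^3 + 3*z^2 - z - 3) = (z - 5)*(z - 2)*(z + 3)*(z^2 - 1) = (z - 5)*(z - 2)*(z + 1)*(z + 3)*(z - 1)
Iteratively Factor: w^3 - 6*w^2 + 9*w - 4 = (w - 4)*(w^2 - 2*w + 1) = (w - 4)*(w - 1)*(w - 1)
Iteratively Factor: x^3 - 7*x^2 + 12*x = (x - 3)*(x^2 - 4*x) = (x - 4)*(x - 3)*(x)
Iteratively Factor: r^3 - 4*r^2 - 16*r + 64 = (r - 4)*(r^2 - 16) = (r - 4)^2*(r + 4)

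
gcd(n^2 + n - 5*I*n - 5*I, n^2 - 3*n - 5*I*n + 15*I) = n - 5*I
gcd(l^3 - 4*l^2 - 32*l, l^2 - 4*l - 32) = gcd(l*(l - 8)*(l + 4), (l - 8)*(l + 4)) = l^2 - 4*l - 32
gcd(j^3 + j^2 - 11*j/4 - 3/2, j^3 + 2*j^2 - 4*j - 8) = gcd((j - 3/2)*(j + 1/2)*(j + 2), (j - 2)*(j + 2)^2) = j + 2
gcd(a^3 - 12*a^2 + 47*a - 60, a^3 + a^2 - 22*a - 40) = a - 5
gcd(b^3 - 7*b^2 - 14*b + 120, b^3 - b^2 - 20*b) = b^2 - b - 20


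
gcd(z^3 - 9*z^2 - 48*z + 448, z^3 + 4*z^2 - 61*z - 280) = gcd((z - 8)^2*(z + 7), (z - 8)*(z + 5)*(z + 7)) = z^2 - z - 56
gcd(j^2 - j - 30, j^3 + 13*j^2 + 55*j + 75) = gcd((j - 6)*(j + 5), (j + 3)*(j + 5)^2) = j + 5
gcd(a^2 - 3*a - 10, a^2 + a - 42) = 1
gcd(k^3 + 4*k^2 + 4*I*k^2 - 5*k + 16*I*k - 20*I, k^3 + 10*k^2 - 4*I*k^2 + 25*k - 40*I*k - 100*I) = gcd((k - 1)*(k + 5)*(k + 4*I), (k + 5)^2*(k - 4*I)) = k + 5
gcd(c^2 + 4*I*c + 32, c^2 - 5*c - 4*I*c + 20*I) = c - 4*I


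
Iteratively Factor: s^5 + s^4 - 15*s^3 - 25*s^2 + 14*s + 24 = (s + 3)*(s^4 - 2*s^3 - 9*s^2 + 2*s + 8) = (s + 2)*(s + 3)*(s^3 - 4*s^2 - s + 4) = (s - 4)*(s + 2)*(s + 3)*(s^2 - 1) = (s - 4)*(s + 1)*(s + 2)*(s + 3)*(s - 1)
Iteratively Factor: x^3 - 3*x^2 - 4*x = (x + 1)*(x^2 - 4*x) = (x - 4)*(x + 1)*(x)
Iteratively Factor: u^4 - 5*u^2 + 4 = (u + 2)*(u^3 - 2*u^2 - u + 2) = (u - 2)*(u + 2)*(u^2 - 1) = (u - 2)*(u + 1)*(u + 2)*(u - 1)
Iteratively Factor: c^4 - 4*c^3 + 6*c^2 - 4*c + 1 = (c - 1)*(c^3 - 3*c^2 + 3*c - 1) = (c - 1)^2*(c^2 - 2*c + 1) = (c - 1)^3*(c - 1)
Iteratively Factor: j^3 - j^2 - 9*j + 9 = (j - 1)*(j^2 - 9) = (j - 1)*(j + 3)*(j - 3)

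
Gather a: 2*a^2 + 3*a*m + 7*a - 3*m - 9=2*a^2 + a*(3*m + 7) - 3*m - 9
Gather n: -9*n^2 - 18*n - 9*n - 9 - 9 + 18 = -9*n^2 - 27*n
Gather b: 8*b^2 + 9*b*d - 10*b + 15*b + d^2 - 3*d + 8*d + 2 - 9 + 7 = 8*b^2 + b*(9*d + 5) + d^2 + 5*d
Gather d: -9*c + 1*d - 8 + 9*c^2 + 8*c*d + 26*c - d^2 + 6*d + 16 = 9*c^2 + 17*c - d^2 + d*(8*c + 7) + 8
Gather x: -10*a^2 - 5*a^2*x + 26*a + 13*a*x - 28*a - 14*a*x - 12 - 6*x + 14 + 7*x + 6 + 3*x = -10*a^2 - 2*a + x*(-5*a^2 - a + 4) + 8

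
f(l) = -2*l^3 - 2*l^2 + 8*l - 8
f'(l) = -6*l^2 - 4*l + 8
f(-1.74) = -17.44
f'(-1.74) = -3.21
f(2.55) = -33.77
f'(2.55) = -41.22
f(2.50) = -31.75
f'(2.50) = -39.50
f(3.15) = -65.16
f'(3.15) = -64.14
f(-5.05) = 158.17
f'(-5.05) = -124.82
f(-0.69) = -13.82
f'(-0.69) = 7.90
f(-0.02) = -8.16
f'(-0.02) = 8.08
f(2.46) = -30.20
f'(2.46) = -38.15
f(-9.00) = 1216.00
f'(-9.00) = -442.00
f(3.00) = -56.00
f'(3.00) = -58.00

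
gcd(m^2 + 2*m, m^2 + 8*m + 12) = m + 2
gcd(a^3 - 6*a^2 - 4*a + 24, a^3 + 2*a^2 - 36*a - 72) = a^2 - 4*a - 12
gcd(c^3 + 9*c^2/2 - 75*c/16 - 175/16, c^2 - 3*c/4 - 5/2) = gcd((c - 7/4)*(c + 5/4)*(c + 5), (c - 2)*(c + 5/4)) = c + 5/4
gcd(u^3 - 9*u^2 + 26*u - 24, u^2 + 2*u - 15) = u - 3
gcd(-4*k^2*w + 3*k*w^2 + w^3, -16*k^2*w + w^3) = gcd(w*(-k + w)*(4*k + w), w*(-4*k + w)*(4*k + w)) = 4*k*w + w^2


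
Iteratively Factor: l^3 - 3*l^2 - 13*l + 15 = (l - 1)*(l^2 - 2*l - 15) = (l - 1)*(l + 3)*(l - 5)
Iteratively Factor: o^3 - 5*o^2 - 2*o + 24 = (o - 3)*(o^2 - 2*o - 8) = (o - 4)*(o - 3)*(o + 2)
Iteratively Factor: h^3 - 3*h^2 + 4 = (h - 2)*(h^2 - h - 2) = (h - 2)*(h + 1)*(h - 2)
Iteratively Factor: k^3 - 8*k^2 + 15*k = (k - 5)*(k^2 - 3*k) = (k - 5)*(k - 3)*(k)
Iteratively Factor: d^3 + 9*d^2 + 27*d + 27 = (d + 3)*(d^2 + 6*d + 9) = (d + 3)^2*(d + 3)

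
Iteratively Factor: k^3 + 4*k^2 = (k)*(k^2 + 4*k) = k^2*(k + 4)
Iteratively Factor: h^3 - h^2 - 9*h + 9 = (h - 1)*(h^2 - 9) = (h - 1)*(h + 3)*(h - 3)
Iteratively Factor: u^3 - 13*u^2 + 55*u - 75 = (u - 3)*(u^2 - 10*u + 25) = (u - 5)*(u - 3)*(u - 5)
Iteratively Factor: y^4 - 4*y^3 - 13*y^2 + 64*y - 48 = (y - 1)*(y^3 - 3*y^2 - 16*y + 48) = (y - 1)*(y + 4)*(y^2 - 7*y + 12) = (y - 3)*(y - 1)*(y + 4)*(y - 4)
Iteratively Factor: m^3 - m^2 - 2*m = (m)*(m^2 - m - 2) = m*(m + 1)*(m - 2)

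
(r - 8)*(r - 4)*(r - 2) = r^3 - 14*r^2 + 56*r - 64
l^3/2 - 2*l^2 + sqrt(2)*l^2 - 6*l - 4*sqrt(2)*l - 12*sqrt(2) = (l/2 + sqrt(2))*(l - 6)*(l + 2)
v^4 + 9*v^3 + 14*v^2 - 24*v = v*(v - 1)*(v + 4)*(v + 6)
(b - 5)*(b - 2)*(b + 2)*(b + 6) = b^4 + b^3 - 34*b^2 - 4*b + 120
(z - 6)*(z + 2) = z^2 - 4*z - 12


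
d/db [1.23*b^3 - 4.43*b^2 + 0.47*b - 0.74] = 3.69*b^2 - 8.86*b + 0.47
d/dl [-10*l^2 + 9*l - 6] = 9 - 20*l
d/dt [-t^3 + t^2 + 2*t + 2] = -3*t^2 + 2*t + 2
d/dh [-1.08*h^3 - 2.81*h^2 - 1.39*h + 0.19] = -3.24*h^2 - 5.62*h - 1.39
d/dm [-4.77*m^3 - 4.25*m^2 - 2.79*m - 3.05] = -14.31*m^2 - 8.5*m - 2.79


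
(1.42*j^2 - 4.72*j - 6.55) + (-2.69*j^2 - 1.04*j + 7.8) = -1.27*j^2 - 5.76*j + 1.25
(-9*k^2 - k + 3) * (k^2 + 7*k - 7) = -9*k^4 - 64*k^3 + 59*k^2 + 28*k - 21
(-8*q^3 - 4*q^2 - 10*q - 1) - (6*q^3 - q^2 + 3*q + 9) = -14*q^3 - 3*q^2 - 13*q - 10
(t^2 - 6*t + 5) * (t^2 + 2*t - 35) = t^4 - 4*t^3 - 42*t^2 + 220*t - 175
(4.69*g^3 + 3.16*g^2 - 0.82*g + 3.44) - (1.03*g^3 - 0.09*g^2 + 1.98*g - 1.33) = 3.66*g^3 + 3.25*g^2 - 2.8*g + 4.77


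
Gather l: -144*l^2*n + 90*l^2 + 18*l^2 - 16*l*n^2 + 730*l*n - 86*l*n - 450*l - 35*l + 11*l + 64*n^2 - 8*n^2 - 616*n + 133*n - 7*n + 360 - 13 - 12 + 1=l^2*(108 - 144*n) + l*(-16*n^2 + 644*n - 474) + 56*n^2 - 490*n + 336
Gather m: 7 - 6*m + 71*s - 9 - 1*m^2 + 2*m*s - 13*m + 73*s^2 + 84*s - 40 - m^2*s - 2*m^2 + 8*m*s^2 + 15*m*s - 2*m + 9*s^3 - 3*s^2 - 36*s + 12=m^2*(-s - 3) + m*(8*s^2 + 17*s - 21) + 9*s^3 + 70*s^2 + 119*s - 30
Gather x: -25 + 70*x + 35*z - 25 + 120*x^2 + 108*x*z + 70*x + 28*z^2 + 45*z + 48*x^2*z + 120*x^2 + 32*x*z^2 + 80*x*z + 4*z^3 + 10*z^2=x^2*(48*z + 240) + x*(32*z^2 + 188*z + 140) + 4*z^3 + 38*z^2 + 80*z - 50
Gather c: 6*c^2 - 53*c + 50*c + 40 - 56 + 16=6*c^2 - 3*c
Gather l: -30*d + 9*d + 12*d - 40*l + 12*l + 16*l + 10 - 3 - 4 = -9*d - 12*l + 3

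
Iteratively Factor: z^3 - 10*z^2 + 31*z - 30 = (z - 3)*(z^2 - 7*z + 10) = (z - 3)*(z - 2)*(z - 5)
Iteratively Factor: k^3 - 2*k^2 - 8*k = (k + 2)*(k^2 - 4*k) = k*(k + 2)*(k - 4)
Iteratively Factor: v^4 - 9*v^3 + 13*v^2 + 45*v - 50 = (v + 2)*(v^3 - 11*v^2 + 35*v - 25) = (v - 5)*(v + 2)*(v^2 - 6*v + 5) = (v - 5)*(v - 1)*(v + 2)*(v - 5)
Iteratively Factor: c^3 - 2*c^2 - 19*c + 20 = (c - 5)*(c^2 + 3*c - 4) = (c - 5)*(c - 1)*(c + 4)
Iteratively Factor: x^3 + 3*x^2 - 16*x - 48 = (x + 3)*(x^2 - 16) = (x - 4)*(x + 3)*(x + 4)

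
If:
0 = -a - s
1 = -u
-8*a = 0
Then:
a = 0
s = 0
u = -1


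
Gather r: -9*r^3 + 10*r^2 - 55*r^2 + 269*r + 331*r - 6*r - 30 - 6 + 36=-9*r^3 - 45*r^2 + 594*r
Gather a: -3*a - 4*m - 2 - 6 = -3*a - 4*m - 8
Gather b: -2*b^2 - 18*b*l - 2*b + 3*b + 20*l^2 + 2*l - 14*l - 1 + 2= -2*b^2 + b*(1 - 18*l) + 20*l^2 - 12*l + 1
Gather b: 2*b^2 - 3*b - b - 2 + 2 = 2*b^2 - 4*b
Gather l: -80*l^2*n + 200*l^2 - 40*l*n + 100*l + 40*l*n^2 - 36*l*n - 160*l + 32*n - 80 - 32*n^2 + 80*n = l^2*(200 - 80*n) + l*(40*n^2 - 76*n - 60) - 32*n^2 + 112*n - 80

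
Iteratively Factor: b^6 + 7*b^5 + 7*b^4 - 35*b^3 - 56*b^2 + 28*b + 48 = (b + 3)*(b^5 + 4*b^4 - 5*b^3 - 20*b^2 + 4*b + 16) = (b + 2)*(b + 3)*(b^4 + 2*b^3 - 9*b^2 - 2*b + 8) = (b - 2)*(b + 2)*(b + 3)*(b^3 + 4*b^2 - b - 4) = (b - 2)*(b + 1)*(b + 2)*(b + 3)*(b^2 + 3*b - 4) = (b - 2)*(b - 1)*(b + 1)*(b + 2)*(b + 3)*(b + 4)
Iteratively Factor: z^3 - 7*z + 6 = (z + 3)*(z^2 - 3*z + 2) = (z - 1)*(z + 3)*(z - 2)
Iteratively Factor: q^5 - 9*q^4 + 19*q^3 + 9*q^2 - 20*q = (q - 5)*(q^4 - 4*q^3 - q^2 + 4*q) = q*(q - 5)*(q^3 - 4*q^2 - q + 4) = q*(q - 5)*(q - 4)*(q^2 - 1) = q*(q - 5)*(q - 4)*(q + 1)*(q - 1)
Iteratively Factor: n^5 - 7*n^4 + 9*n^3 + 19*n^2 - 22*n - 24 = (n - 2)*(n^4 - 5*n^3 - n^2 + 17*n + 12) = (n - 2)*(n + 1)*(n^3 - 6*n^2 + 5*n + 12) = (n - 4)*(n - 2)*(n + 1)*(n^2 - 2*n - 3) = (n - 4)*(n - 3)*(n - 2)*(n + 1)*(n + 1)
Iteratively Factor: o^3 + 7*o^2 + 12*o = (o + 3)*(o^2 + 4*o) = o*(o + 3)*(o + 4)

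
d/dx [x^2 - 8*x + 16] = 2*x - 8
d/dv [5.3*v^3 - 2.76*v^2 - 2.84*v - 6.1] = 15.9*v^2 - 5.52*v - 2.84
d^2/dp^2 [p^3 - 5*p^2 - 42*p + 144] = 6*p - 10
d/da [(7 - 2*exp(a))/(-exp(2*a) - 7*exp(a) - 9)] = (-2*exp(2*a) + 14*exp(a) + 67)*exp(a)/(exp(4*a) + 14*exp(3*a) + 67*exp(2*a) + 126*exp(a) + 81)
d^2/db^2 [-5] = 0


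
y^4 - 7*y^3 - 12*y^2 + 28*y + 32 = (y - 8)*(y - 2)*(y + 1)*(y + 2)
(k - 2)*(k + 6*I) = k^2 - 2*k + 6*I*k - 12*I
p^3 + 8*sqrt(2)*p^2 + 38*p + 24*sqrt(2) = (p + sqrt(2))*(p + 3*sqrt(2))*(p + 4*sqrt(2))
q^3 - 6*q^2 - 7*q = q*(q - 7)*(q + 1)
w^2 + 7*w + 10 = (w + 2)*(w + 5)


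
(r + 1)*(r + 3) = r^2 + 4*r + 3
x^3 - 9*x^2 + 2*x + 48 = (x - 8)*(x - 3)*(x + 2)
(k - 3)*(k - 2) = k^2 - 5*k + 6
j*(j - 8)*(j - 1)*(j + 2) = j^4 - 7*j^3 - 10*j^2 + 16*j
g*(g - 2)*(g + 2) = g^3 - 4*g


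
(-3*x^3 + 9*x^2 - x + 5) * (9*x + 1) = -27*x^4 + 78*x^3 + 44*x + 5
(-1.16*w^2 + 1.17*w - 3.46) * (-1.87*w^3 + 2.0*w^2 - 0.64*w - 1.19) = 2.1692*w^5 - 4.5079*w^4 + 9.5526*w^3 - 6.2884*w^2 + 0.8221*w + 4.1174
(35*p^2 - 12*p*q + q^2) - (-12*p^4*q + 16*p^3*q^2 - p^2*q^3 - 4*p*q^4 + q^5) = 12*p^4*q - 16*p^3*q^2 + p^2*q^3 + 35*p^2 + 4*p*q^4 - 12*p*q - q^5 + q^2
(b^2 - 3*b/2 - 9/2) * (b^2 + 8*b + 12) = b^4 + 13*b^3/2 - 9*b^2/2 - 54*b - 54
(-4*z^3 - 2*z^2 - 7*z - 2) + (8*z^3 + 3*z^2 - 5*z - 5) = 4*z^3 + z^2 - 12*z - 7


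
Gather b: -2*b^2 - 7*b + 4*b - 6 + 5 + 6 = -2*b^2 - 3*b + 5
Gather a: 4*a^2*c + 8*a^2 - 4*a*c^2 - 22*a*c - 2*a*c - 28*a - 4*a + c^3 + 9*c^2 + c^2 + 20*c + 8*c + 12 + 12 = a^2*(4*c + 8) + a*(-4*c^2 - 24*c - 32) + c^3 + 10*c^2 + 28*c + 24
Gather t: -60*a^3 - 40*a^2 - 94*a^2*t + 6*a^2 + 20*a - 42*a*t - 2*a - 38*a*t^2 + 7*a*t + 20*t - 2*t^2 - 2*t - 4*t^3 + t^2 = -60*a^3 - 34*a^2 + 18*a - 4*t^3 + t^2*(-38*a - 1) + t*(-94*a^2 - 35*a + 18)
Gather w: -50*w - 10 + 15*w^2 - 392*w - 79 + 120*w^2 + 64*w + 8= 135*w^2 - 378*w - 81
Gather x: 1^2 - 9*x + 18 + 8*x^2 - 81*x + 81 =8*x^2 - 90*x + 100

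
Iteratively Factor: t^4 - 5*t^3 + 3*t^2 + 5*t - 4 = (t - 1)*(t^3 - 4*t^2 - t + 4) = (t - 1)^2*(t^2 - 3*t - 4) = (t - 1)^2*(t + 1)*(t - 4)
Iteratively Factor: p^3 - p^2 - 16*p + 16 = (p - 4)*(p^2 + 3*p - 4) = (p - 4)*(p - 1)*(p + 4)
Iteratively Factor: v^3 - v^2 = (v)*(v^2 - v) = v*(v - 1)*(v)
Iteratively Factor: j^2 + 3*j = (j)*(j + 3)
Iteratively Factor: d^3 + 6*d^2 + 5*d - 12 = (d + 4)*(d^2 + 2*d - 3) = (d + 3)*(d + 4)*(d - 1)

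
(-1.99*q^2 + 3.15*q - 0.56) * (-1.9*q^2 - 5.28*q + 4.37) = 3.781*q^4 + 4.5222*q^3 - 24.2643*q^2 + 16.7223*q - 2.4472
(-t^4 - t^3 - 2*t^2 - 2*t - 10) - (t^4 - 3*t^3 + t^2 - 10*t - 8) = -2*t^4 + 2*t^3 - 3*t^2 + 8*t - 2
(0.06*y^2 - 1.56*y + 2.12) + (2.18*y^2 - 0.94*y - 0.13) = 2.24*y^2 - 2.5*y + 1.99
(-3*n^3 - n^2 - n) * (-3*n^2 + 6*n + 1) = 9*n^5 - 15*n^4 - 6*n^3 - 7*n^2 - n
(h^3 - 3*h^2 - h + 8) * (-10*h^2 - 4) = -10*h^5 + 30*h^4 + 6*h^3 - 68*h^2 + 4*h - 32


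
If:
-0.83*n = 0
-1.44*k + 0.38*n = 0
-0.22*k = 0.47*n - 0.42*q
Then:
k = 0.00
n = 0.00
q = 0.00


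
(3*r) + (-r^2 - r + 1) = -r^2 + 2*r + 1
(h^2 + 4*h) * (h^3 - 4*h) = h^5 + 4*h^4 - 4*h^3 - 16*h^2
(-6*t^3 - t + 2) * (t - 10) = -6*t^4 + 60*t^3 - t^2 + 12*t - 20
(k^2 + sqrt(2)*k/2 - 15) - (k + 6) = k^2 - k + sqrt(2)*k/2 - 21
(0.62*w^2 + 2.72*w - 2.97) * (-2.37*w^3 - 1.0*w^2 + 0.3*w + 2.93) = -1.4694*w^5 - 7.0664*w^4 + 4.5049*w^3 + 5.6026*w^2 + 7.0786*w - 8.7021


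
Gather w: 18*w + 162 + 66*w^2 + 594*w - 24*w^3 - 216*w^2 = -24*w^3 - 150*w^2 + 612*w + 162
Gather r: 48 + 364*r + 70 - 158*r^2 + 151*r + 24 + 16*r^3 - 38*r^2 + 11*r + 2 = 16*r^3 - 196*r^2 + 526*r + 144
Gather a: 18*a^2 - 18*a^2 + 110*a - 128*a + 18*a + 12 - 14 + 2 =0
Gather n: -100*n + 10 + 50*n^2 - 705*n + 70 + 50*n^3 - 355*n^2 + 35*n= 50*n^3 - 305*n^2 - 770*n + 80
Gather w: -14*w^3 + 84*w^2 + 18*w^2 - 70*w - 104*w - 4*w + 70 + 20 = -14*w^3 + 102*w^2 - 178*w + 90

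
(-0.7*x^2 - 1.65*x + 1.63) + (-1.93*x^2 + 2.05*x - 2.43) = -2.63*x^2 + 0.4*x - 0.8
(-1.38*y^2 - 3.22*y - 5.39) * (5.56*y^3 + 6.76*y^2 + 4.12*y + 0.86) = -7.6728*y^5 - 27.232*y^4 - 57.4212*y^3 - 50.8896*y^2 - 24.976*y - 4.6354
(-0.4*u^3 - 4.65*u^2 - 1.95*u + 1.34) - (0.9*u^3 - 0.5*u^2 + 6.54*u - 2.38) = -1.3*u^3 - 4.15*u^2 - 8.49*u + 3.72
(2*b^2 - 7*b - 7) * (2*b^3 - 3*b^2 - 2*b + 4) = 4*b^5 - 20*b^4 + 3*b^3 + 43*b^2 - 14*b - 28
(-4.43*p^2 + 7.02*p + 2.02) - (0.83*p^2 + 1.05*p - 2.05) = -5.26*p^2 + 5.97*p + 4.07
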